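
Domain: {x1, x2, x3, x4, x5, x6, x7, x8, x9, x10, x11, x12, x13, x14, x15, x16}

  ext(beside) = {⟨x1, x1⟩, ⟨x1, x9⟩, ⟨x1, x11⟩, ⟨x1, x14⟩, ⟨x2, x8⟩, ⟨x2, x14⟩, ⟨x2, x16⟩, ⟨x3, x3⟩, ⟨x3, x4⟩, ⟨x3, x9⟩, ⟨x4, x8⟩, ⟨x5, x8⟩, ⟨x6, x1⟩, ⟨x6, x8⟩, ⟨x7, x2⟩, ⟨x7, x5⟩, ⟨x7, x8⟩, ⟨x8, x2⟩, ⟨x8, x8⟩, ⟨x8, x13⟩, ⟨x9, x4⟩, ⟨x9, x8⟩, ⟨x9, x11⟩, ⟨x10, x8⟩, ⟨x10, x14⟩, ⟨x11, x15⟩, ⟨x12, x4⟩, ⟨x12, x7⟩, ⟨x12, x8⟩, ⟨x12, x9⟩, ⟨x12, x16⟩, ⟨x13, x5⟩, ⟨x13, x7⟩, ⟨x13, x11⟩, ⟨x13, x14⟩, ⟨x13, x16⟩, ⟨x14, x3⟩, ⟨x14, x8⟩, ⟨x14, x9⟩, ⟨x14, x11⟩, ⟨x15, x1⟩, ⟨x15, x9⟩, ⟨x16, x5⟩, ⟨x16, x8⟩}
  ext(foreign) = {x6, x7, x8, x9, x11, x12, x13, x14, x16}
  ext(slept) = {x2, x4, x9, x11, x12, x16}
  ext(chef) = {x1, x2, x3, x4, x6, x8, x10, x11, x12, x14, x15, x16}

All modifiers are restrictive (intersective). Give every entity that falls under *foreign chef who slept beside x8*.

{x12, x16}

⟦who slept⟧ = ⟦slept⟧ = {x2, x4, x9, x11, x12, x16}
⟦beside x8⟧ = {x : ⟨x, x8⟩ ∈ ⟦beside⟧} = {x2, x4, x5, x6, x7, x8, x9, x10, x12, x14, x16}
⟦chef⟧ = {x1, x2, x3, x4, x6, x8, x10, x11, x12, x14, x15, x16}
… ∩ ⟦who slept⟧ = {x1, x2, x3, x4, x6, x8, x10, x11, x12, x14, x15, x16} ∩ {x2, x4, x9, x11, x12, x16} = {x2, x4, x11, x12, x16}
… ∩ ⟦beside x8⟧ = {x2, x4, x11, x12, x16} ∩ {x2, x4, x5, x6, x7, x8, x9, x10, x12, x14, x16} = {x2, x4, x12, x16}
… ∩ ⟦foreign⟧ = {x2, x4, x12, x16} ∩ {x6, x7, x8, x9, x11, x12, x13, x14, x16} = {x12, x16}
So ⟦foreign chef who slept beside x8⟧ = {x12, x16}.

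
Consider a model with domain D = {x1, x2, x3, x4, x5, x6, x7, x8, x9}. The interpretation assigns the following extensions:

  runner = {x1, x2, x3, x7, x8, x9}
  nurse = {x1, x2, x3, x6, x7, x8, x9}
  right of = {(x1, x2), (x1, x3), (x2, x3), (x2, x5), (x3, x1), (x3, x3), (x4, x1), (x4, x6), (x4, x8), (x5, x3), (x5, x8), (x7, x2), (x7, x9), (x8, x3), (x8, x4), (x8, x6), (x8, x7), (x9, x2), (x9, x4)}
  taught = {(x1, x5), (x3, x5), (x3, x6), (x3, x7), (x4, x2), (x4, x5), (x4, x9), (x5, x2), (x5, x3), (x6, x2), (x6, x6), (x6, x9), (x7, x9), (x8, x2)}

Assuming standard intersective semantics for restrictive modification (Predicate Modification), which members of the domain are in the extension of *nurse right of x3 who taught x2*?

{x8}

⟦right of x3⟧ = {x : ⟨x, x3⟩ ∈ ⟦right of⟧} = {x1, x2, x3, x5, x8}
⟦who taught x2⟧ = {x : ⟨x, x2⟩ ∈ ⟦taught⟧} = {x4, x5, x6, x8}
⟦nurse⟧ = {x1, x2, x3, x6, x7, x8, x9}
… ∩ ⟦right of x3⟧ = {x1, x2, x3, x6, x7, x8, x9} ∩ {x1, x2, x3, x5, x8} = {x1, x2, x3, x8}
… ∩ ⟦who taught x2⟧ = {x1, x2, x3, x8} ∩ {x4, x5, x6, x8} = {x8}
So ⟦nurse right of x3 who taught x2⟧ = {x8}.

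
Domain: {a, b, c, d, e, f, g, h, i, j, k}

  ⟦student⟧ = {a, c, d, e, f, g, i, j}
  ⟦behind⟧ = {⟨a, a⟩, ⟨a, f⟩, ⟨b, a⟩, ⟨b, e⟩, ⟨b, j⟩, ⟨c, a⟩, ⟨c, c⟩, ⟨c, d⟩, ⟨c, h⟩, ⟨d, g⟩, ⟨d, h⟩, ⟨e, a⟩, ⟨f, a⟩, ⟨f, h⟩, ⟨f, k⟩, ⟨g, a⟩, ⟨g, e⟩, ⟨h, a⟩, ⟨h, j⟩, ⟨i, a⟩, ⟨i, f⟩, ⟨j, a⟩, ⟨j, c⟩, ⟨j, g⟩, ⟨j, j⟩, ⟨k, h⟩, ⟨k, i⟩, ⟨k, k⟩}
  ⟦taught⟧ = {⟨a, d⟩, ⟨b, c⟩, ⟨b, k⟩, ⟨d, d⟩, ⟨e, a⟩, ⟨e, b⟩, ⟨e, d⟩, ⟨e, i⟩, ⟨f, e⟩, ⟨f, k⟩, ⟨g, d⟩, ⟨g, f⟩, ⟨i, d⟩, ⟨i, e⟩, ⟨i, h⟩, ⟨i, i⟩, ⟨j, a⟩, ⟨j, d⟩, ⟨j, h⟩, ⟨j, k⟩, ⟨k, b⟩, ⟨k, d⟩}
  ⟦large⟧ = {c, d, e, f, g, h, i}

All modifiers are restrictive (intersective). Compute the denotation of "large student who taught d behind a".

⟦who taught d⟧ = {x : ⟨x, d⟩ ∈ ⟦taught⟧} = {a, d, e, g, i, j, k}
⟦behind a⟧ = {x : ⟨x, a⟩ ∈ ⟦behind⟧} = {a, b, c, e, f, g, h, i, j}
⟦student⟧ = {a, c, d, e, f, g, i, j}
… ∩ ⟦who taught d⟧ = {a, c, d, e, f, g, i, j} ∩ {a, d, e, g, i, j, k} = {a, d, e, g, i, j}
… ∩ ⟦behind a⟧ = {a, d, e, g, i, j} ∩ {a, b, c, e, f, g, h, i, j} = {a, e, g, i, j}
… ∩ ⟦large⟧ = {a, e, g, i, j} ∩ {c, d, e, f, g, h, i} = {e, g, i}
So ⟦large student who taught d behind a⟧ = {e, g, i}.

{e, g, i}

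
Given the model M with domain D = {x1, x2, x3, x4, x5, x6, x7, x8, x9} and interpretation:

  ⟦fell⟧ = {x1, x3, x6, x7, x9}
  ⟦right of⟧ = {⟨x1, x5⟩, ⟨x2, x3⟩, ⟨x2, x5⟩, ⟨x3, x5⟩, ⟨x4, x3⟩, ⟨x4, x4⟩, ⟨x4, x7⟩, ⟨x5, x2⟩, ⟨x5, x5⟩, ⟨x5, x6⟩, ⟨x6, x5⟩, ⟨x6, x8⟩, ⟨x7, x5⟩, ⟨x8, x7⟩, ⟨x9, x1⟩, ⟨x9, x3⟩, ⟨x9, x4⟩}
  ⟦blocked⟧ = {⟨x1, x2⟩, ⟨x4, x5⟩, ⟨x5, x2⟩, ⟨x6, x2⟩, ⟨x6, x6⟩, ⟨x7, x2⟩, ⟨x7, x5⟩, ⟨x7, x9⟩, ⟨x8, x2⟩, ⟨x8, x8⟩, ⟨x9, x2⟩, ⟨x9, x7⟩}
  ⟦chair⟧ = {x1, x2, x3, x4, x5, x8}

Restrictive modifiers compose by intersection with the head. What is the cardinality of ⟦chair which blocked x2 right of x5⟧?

⟦which blocked x2⟧ = {x : ⟨x, x2⟩ ∈ ⟦blocked⟧} = {x1, x5, x6, x7, x8, x9}
⟦right of x5⟧ = {x : ⟨x, x5⟩ ∈ ⟦right of⟧} = {x1, x2, x3, x5, x6, x7}
⟦chair⟧ = {x1, x2, x3, x4, x5, x8}
… ∩ ⟦which blocked x2⟧ = {x1, x2, x3, x4, x5, x8} ∩ {x1, x5, x6, x7, x8, x9} = {x1, x5, x8}
… ∩ ⟦right of x5⟧ = {x1, x5, x8} ∩ {x1, x2, x3, x5, x6, x7} = {x1, x5}
⟦chair which blocked x2 right of x5⟧ = {x1, x5}, so the cardinality is 2.

2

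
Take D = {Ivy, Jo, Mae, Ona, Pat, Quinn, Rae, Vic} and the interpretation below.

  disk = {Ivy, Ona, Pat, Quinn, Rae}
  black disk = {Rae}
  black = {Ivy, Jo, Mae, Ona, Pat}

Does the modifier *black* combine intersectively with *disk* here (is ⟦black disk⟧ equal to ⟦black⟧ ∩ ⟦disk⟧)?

no

⟦black⟧ ∩ ⟦disk⟧ = {Ivy, Jo, Mae, Ona, Pat} ∩ {Ivy, Ona, Pat, Quinn, Rae} = {Ivy, Ona, Pat}
Observed ⟦black disk⟧ = {Rae}.
These differ, so the modifier is not intersective in this model.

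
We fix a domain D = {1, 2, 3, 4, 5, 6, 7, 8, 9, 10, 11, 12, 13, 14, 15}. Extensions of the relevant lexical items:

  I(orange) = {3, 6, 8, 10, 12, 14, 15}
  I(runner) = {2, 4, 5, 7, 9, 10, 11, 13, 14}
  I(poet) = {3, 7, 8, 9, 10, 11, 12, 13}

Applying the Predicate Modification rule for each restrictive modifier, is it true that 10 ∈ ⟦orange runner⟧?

yes

⟦runner⟧ = {2, 4, 5, 7, 9, 10, 11, 13, 14}
… ∩ ⟦orange⟧ = {2, 4, 5, 7, 9, 10, 11, 13, 14} ∩ {3, 6, 8, 10, 12, 14, 15} = {10, 14}
⟦orange runner⟧ = {10, 14}; 10 ∈ this set.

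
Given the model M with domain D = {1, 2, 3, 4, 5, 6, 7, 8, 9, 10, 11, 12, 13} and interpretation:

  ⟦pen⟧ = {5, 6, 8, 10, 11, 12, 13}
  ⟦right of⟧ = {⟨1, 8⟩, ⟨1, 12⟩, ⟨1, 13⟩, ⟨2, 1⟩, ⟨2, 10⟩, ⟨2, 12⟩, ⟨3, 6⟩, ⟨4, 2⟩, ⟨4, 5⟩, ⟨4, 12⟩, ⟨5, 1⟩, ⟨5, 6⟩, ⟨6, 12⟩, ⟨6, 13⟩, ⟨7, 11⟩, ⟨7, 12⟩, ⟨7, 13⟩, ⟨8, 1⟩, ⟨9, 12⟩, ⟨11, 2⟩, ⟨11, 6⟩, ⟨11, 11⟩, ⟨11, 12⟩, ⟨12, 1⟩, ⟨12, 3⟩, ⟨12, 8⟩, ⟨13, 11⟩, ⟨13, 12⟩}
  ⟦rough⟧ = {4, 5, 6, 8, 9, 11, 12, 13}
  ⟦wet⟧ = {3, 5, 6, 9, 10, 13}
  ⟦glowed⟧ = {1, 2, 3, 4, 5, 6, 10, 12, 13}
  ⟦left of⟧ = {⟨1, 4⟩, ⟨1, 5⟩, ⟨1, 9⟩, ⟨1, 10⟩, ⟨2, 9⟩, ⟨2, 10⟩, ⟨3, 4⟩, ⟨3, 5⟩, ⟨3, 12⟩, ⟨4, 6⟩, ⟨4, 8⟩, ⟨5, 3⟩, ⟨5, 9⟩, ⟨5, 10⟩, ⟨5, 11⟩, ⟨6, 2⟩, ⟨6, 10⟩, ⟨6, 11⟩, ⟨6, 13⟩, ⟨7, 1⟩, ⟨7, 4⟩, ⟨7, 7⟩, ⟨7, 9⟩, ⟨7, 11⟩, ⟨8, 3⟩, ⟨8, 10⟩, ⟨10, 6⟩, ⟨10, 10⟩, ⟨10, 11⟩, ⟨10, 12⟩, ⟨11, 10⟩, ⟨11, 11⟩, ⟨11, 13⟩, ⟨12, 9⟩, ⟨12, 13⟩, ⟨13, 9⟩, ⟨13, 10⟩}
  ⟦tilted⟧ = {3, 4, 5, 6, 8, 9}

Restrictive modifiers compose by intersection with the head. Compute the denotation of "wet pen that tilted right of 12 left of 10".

⟦that tilted⟧ = ⟦tilted⟧ = {3, 4, 5, 6, 8, 9}
⟦right of 12⟧ = {x : ⟨x, 12⟩ ∈ ⟦right of⟧} = {1, 2, 4, 6, 7, 9, 11, 13}
⟦left of 10⟧ = {x : ⟨x, 10⟩ ∈ ⟦left of⟧} = {1, 2, 5, 6, 8, 10, 11, 13}
⟦pen⟧ = {5, 6, 8, 10, 11, 12, 13}
… ∩ ⟦that tilted⟧ = {5, 6, 8, 10, 11, 12, 13} ∩ {3, 4, 5, 6, 8, 9} = {5, 6, 8}
… ∩ ⟦right of 12⟧ = {5, 6, 8} ∩ {1, 2, 4, 6, 7, 9, 11, 13} = {6}
… ∩ ⟦left of 10⟧ = {6} ∩ {1, 2, 5, 6, 8, 10, 11, 13} = {6}
… ∩ ⟦wet⟧ = {6} ∩ {3, 5, 6, 9, 10, 13} = {6}
So ⟦wet pen that tilted right of 12 left of 10⟧ = {6}.

{6}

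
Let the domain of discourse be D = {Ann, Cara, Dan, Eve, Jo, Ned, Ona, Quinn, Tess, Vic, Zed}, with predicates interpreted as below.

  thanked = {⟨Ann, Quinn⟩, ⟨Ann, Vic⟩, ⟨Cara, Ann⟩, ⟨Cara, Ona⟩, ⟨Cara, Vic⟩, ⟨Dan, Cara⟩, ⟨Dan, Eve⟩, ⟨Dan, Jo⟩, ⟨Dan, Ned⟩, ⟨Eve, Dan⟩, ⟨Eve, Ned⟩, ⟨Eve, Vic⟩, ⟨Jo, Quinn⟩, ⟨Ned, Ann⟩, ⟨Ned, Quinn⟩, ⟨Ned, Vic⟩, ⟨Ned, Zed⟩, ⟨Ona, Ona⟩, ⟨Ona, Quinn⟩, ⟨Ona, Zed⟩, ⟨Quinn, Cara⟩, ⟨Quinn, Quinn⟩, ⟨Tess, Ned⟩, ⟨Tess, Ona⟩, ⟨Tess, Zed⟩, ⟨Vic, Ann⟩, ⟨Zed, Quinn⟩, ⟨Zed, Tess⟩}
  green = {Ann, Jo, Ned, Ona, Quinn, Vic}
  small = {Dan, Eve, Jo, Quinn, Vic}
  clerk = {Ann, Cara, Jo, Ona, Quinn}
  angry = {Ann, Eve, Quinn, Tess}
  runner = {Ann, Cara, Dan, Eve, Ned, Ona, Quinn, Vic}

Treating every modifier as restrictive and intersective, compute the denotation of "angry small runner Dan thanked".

⟦Dan thanked⟧ = {x : ⟨Dan, x⟩ ∈ ⟦thanked⟧} = {Cara, Eve, Jo, Ned}
⟦runner⟧ = {Ann, Cara, Dan, Eve, Ned, Ona, Quinn, Vic}
… ∩ ⟦Dan thanked⟧ = {Ann, Cara, Dan, Eve, Ned, Ona, Quinn, Vic} ∩ {Cara, Eve, Jo, Ned} = {Cara, Eve, Ned}
… ∩ ⟦angry⟧ = {Cara, Eve, Ned} ∩ {Ann, Eve, Quinn, Tess} = {Eve}
… ∩ ⟦small⟧ = {Eve} ∩ {Dan, Eve, Jo, Quinn, Vic} = {Eve}
So ⟦angry small runner Dan thanked⟧ = {Eve}.

{Eve}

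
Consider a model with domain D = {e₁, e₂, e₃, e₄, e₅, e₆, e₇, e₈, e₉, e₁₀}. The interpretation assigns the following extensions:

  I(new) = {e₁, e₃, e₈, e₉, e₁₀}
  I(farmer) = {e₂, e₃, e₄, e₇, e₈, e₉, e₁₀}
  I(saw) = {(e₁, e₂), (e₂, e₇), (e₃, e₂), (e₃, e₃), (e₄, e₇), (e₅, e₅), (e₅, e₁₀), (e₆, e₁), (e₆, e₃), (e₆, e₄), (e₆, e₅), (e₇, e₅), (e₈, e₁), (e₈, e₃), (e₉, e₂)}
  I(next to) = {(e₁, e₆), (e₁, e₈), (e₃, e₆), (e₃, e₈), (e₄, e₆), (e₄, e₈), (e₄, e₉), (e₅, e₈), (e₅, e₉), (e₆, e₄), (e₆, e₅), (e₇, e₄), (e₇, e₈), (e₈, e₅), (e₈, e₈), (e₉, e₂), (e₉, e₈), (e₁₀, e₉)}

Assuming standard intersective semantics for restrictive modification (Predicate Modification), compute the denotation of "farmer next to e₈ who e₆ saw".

⟦next to e₈⟧ = {x : ⟨x, e₈⟩ ∈ ⟦next to⟧} = {e₁, e₃, e₄, e₅, e₇, e₈, e₉}
⟦who e₆ saw⟧ = {x : ⟨e₆, x⟩ ∈ ⟦saw⟧} = {e₁, e₃, e₄, e₅}
⟦farmer⟧ = {e₂, e₃, e₄, e₇, e₈, e₉, e₁₀}
… ∩ ⟦next to e₈⟧ = {e₂, e₃, e₄, e₇, e₈, e₉, e₁₀} ∩ {e₁, e₃, e₄, e₅, e₇, e₈, e₉} = {e₃, e₄, e₇, e₈, e₉}
… ∩ ⟦who e₆ saw⟧ = {e₃, e₄, e₇, e₈, e₉} ∩ {e₁, e₃, e₄, e₅} = {e₃, e₄}
So ⟦farmer next to e₈ who e₆ saw⟧ = {e₃, e₄}.

{e₃, e₄}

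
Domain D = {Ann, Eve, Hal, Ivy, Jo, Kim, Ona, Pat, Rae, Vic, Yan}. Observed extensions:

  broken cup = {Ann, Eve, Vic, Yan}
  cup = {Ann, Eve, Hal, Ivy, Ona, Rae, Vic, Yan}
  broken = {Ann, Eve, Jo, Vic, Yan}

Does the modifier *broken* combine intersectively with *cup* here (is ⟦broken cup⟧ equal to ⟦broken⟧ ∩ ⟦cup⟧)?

yes

⟦broken⟧ ∩ ⟦cup⟧ = {Ann, Eve, Jo, Vic, Yan} ∩ {Ann, Eve, Hal, Ivy, Ona, Rae, Vic, Yan} = {Ann, Eve, Vic, Yan}
Observed ⟦broken cup⟧ = {Ann, Eve, Vic, Yan}.
These coincide, so the modifier is intersective here.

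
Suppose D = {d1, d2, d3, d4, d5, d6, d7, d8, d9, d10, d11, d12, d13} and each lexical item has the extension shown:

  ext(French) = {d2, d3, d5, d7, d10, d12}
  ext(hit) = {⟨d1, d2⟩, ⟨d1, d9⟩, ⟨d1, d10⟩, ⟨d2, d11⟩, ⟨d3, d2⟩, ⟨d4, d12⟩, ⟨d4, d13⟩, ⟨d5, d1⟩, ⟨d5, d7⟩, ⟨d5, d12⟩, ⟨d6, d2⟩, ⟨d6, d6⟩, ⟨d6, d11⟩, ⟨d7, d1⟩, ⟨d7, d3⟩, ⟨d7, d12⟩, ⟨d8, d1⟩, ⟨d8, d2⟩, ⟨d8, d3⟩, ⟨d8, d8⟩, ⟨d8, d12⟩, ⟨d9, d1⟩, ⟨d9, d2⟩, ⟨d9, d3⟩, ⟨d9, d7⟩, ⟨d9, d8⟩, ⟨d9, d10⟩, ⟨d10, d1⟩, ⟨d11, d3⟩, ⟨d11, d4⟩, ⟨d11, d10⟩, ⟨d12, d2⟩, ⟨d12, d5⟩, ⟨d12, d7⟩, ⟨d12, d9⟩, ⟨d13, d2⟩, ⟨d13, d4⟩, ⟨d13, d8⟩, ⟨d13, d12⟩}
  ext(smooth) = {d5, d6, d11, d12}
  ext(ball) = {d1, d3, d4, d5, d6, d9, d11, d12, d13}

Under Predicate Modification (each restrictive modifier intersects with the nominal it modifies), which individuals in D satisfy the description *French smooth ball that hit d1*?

⟦that hit d1⟧ = {x : ⟨x, d1⟩ ∈ ⟦hit⟧} = {d5, d7, d8, d9, d10}
⟦ball⟧ = {d1, d3, d4, d5, d6, d9, d11, d12, d13}
… ∩ ⟦that hit d1⟧ = {d1, d3, d4, d5, d6, d9, d11, d12, d13} ∩ {d5, d7, d8, d9, d10} = {d5, d9}
… ∩ ⟦French⟧ = {d5, d9} ∩ {d2, d3, d5, d7, d10, d12} = {d5}
… ∩ ⟦smooth⟧ = {d5} ∩ {d5, d6, d11, d12} = {d5}
So ⟦French smooth ball that hit d1⟧ = {d5}.

{d5}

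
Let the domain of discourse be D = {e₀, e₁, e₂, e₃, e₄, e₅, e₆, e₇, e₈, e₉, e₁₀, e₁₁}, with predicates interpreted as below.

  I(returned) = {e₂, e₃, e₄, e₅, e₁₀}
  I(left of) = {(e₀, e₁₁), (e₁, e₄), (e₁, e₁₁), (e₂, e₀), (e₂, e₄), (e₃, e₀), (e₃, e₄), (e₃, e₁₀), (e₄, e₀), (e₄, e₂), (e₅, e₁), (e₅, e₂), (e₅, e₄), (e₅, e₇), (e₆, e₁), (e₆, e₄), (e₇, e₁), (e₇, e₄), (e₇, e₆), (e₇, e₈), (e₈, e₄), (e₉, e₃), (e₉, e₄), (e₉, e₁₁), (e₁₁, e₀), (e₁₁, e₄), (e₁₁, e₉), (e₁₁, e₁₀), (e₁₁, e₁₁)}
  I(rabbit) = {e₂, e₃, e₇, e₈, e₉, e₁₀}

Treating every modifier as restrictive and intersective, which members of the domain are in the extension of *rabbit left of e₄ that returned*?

⟦left of e₄⟧ = {x : ⟨x, e₄⟩ ∈ ⟦left of⟧} = {e₁, e₂, e₃, e₅, e₆, e₇, e₈, e₉, e₁₁}
⟦that returned⟧ = ⟦returned⟧ = {e₂, e₃, e₄, e₅, e₁₀}
⟦rabbit⟧ = {e₂, e₃, e₇, e₈, e₉, e₁₀}
… ∩ ⟦left of e₄⟧ = {e₂, e₃, e₇, e₈, e₉, e₁₀} ∩ {e₁, e₂, e₃, e₅, e₆, e₇, e₈, e₉, e₁₁} = {e₂, e₃, e₇, e₈, e₉}
… ∩ ⟦that returned⟧ = {e₂, e₃, e₇, e₈, e₉} ∩ {e₂, e₃, e₄, e₅, e₁₀} = {e₂, e₃}
So ⟦rabbit left of e₄ that returned⟧ = {e₂, e₃}.

{e₂, e₃}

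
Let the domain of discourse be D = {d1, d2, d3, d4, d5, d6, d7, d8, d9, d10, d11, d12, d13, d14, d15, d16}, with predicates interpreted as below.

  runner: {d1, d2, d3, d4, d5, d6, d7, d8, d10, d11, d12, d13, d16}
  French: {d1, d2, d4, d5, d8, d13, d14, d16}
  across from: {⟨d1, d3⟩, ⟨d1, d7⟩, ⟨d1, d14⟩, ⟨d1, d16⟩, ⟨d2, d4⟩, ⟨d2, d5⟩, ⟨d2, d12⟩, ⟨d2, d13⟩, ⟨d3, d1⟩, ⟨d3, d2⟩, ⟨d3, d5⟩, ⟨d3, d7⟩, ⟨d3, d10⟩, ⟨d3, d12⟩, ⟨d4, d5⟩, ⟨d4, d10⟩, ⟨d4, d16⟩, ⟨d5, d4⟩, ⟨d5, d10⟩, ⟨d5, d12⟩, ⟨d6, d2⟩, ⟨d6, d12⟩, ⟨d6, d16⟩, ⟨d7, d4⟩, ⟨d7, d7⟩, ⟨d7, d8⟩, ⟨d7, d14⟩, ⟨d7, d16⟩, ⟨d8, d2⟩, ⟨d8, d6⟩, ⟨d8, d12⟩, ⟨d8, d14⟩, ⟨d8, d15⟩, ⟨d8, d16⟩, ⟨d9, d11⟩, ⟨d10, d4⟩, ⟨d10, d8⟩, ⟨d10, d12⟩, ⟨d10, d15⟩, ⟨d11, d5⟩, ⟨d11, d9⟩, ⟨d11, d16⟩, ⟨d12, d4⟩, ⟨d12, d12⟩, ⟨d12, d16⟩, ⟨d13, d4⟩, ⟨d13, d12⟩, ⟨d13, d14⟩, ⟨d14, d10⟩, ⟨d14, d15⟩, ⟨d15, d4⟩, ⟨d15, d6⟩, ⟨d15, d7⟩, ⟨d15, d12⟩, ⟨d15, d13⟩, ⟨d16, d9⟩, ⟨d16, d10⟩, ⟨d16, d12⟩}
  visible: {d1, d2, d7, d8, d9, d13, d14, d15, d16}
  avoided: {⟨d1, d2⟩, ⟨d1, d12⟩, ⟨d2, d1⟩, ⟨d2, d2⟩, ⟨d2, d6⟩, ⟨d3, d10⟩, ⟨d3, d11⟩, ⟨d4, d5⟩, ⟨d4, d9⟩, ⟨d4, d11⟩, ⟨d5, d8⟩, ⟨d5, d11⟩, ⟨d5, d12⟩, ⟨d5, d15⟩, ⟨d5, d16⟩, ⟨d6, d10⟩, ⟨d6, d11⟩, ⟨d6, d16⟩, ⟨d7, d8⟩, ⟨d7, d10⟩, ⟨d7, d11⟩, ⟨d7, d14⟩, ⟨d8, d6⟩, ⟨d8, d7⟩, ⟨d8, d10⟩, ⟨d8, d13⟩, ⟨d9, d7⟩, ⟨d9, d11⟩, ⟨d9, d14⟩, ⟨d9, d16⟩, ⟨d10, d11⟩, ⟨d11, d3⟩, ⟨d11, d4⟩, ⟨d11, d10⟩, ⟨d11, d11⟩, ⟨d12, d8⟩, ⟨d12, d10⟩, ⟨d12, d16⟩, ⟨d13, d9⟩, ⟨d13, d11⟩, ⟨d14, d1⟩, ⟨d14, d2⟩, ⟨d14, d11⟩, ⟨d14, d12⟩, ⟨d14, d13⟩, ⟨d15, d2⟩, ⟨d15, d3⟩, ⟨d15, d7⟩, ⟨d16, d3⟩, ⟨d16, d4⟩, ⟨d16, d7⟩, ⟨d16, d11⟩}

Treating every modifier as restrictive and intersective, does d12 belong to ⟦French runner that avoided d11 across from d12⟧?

no

⟦that avoided d11⟧ = {x : ⟨x, d11⟩ ∈ ⟦avoided⟧} = {d3, d4, d5, d6, d7, d9, d10, d11, d13, d14, d16}
⟦across from d12⟧ = {x : ⟨x, d12⟩ ∈ ⟦across from⟧} = {d2, d3, d5, d6, d8, d10, d12, d13, d15, d16}
⟦runner⟧ = {d1, d2, d3, d4, d5, d6, d7, d8, d10, d11, d12, d13, d16}
… ∩ ⟦that avoided d11⟧ = {d1, d2, d3, d4, d5, d6, d7, d8, d10, d11, d12, d13, d16} ∩ {d3, d4, d5, d6, d7, d9, d10, d11, d13, d14, d16} = {d3, d4, d5, d6, d7, d10, d11, d13, d16}
… ∩ ⟦across from d12⟧ = {d3, d4, d5, d6, d7, d10, d11, d13, d16} ∩ {d2, d3, d5, d6, d8, d10, d12, d13, d15, d16} = {d3, d5, d6, d10, d13, d16}
… ∩ ⟦French⟧ = {d3, d5, d6, d10, d13, d16} ∩ {d1, d2, d4, d5, d8, d13, d14, d16} = {d5, d13, d16}
⟦French runner that avoided d11 across from d12⟧ = {d5, d13, d16}; d12 ∉ this set.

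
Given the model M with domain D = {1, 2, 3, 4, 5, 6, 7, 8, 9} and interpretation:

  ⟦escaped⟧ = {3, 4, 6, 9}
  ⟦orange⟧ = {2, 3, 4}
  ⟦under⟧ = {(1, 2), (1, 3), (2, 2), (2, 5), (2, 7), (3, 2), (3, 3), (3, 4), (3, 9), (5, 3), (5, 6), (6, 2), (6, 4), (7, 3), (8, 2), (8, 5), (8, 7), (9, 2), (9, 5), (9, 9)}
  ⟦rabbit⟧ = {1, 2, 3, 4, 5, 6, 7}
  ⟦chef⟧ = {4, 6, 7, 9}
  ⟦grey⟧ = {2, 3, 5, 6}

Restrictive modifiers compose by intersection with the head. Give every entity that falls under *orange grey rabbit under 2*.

⟦under 2⟧ = {x : ⟨x, 2⟩ ∈ ⟦under⟧} = {1, 2, 3, 6, 8, 9}
⟦rabbit⟧ = {1, 2, 3, 4, 5, 6, 7}
… ∩ ⟦under 2⟧ = {1, 2, 3, 4, 5, 6, 7} ∩ {1, 2, 3, 6, 8, 9} = {1, 2, 3, 6}
… ∩ ⟦orange⟧ = {1, 2, 3, 6} ∩ {2, 3, 4} = {2, 3}
… ∩ ⟦grey⟧ = {2, 3} ∩ {2, 3, 5, 6} = {2, 3}
So ⟦orange grey rabbit under 2⟧ = {2, 3}.

{2, 3}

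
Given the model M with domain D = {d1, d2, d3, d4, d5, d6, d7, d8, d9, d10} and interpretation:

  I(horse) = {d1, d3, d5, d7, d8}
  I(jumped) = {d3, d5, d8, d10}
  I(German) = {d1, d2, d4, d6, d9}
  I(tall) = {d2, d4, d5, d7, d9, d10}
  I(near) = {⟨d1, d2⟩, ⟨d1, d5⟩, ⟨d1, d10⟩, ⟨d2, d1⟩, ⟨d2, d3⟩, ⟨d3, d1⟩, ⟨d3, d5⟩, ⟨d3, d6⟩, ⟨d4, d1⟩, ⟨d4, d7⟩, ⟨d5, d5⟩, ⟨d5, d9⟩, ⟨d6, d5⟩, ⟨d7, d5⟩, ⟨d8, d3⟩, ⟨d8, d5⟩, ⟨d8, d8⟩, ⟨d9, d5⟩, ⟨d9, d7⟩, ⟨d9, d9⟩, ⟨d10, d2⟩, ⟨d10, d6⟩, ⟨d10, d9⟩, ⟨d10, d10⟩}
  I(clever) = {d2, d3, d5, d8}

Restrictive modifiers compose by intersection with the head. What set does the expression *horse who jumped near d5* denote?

⟦who jumped⟧ = ⟦jumped⟧ = {d3, d5, d8, d10}
⟦near d5⟧ = {x : ⟨x, d5⟩ ∈ ⟦near⟧} = {d1, d3, d5, d6, d7, d8, d9}
⟦horse⟧ = {d1, d3, d5, d7, d8}
… ∩ ⟦who jumped⟧ = {d1, d3, d5, d7, d8} ∩ {d3, d5, d8, d10} = {d3, d5, d8}
… ∩ ⟦near d5⟧ = {d3, d5, d8} ∩ {d1, d3, d5, d6, d7, d8, d9} = {d3, d5, d8}
So ⟦horse who jumped near d5⟧ = {d3, d5, d8}.

{d3, d5, d8}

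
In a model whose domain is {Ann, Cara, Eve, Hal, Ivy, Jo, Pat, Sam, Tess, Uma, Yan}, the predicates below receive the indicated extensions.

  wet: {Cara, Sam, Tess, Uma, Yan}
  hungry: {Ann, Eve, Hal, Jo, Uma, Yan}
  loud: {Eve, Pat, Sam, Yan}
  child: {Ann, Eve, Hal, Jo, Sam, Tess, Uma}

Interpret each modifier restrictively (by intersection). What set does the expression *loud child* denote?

⟦child⟧ = {Ann, Eve, Hal, Jo, Sam, Tess, Uma}
… ∩ ⟦loud⟧ = {Ann, Eve, Hal, Jo, Sam, Tess, Uma} ∩ {Eve, Pat, Sam, Yan} = {Eve, Sam}
So ⟦loud child⟧ = {Eve, Sam}.

{Eve, Sam}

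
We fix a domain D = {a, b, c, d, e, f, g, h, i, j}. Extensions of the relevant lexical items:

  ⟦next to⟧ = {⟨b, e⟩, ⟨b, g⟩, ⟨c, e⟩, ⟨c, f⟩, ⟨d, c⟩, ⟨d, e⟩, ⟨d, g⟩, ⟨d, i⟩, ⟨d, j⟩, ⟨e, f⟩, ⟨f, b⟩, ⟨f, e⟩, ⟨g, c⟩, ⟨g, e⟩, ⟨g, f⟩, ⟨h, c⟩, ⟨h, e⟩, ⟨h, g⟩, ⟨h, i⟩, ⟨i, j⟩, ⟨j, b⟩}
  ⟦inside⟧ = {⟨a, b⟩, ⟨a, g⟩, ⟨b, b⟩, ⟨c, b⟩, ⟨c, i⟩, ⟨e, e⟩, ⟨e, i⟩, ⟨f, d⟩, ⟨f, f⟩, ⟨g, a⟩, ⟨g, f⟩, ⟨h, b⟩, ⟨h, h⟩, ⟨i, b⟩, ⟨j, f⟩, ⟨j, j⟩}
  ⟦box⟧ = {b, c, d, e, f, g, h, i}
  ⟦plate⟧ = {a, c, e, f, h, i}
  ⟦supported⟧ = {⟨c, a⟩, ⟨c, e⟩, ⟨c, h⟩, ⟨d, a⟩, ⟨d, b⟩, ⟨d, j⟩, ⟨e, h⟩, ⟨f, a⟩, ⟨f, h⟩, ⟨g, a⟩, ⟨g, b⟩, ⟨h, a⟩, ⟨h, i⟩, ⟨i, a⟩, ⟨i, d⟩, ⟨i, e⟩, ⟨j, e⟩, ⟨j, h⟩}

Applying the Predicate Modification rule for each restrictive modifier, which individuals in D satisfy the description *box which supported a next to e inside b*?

⟦which supported a⟧ = {x : ⟨x, a⟩ ∈ ⟦supported⟧} = {c, d, f, g, h, i}
⟦next to e⟧ = {x : ⟨x, e⟩ ∈ ⟦next to⟧} = {b, c, d, f, g, h}
⟦inside b⟧ = {x : ⟨x, b⟩ ∈ ⟦inside⟧} = {a, b, c, h, i}
⟦box⟧ = {b, c, d, e, f, g, h, i}
… ∩ ⟦which supported a⟧ = {b, c, d, e, f, g, h, i} ∩ {c, d, f, g, h, i} = {c, d, f, g, h, i}
… ∩ ⟦next to e⟧ = {c, d, f, g, h, i} ∩ {b, c, d, f, g, h} = {c, d, f, g, h}
… ∩ ⟦inside b⟧ = {c, d, f, g, h} ∩ {a, b, c, h, i} = {c, h}
So ⟦box which supported a next to e inside b⟧ = {c, h}.

{c, h}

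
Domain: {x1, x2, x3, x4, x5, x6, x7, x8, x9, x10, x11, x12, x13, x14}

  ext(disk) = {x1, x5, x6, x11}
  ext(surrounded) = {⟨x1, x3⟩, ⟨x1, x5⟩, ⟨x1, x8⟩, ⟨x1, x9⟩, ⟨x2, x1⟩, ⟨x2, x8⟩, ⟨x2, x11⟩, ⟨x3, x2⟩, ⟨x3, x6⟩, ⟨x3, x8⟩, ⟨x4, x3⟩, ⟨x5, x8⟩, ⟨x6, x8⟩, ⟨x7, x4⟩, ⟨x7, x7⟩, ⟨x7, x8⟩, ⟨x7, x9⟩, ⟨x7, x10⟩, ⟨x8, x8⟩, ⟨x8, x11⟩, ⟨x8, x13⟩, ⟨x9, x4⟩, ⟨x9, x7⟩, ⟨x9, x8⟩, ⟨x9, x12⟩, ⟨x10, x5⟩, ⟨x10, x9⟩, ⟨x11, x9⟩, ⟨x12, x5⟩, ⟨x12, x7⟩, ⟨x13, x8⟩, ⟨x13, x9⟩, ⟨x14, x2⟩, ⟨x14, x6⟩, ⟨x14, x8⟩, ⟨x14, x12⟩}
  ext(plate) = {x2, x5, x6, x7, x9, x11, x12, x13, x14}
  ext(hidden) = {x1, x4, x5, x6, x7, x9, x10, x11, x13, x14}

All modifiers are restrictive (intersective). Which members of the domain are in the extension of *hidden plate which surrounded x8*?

{x5, x6, x7, x9, x13, x14}

⟦which surrounded x8⟧ = {x : ⟨x, x8⟩ ∈ ⟦surrounded⟧} = {x1, x2, x3, x5, x6, x7, x8, x9, x13, x14}
⟦plate⟧ = {x2, x5, x6, x7, x9, x11, x12, x13, x14}
… ∩ ⟦which surrounded x8⟧ = {x2, x5, x6, x7, x9, x11, x12, x13, x14} ∩ {x1, x2, x3, x5, x6, x7, x8, x9, x13, x14} = {x2, x5, x6, x7, x9, x13, x14}
… ∩ ⟦hidden⟧ = {x2, x5, x6, x7, x9, x13, x14} ∩ {x1, x4, x5, x6, x7, x9, x10, x11, x13, x14} = {x5, x6, x7, x9, x13, x14}
So ⟦hidden plate which surrounded x8⟧ = {x5, x6, x7, x9, x13, x14}.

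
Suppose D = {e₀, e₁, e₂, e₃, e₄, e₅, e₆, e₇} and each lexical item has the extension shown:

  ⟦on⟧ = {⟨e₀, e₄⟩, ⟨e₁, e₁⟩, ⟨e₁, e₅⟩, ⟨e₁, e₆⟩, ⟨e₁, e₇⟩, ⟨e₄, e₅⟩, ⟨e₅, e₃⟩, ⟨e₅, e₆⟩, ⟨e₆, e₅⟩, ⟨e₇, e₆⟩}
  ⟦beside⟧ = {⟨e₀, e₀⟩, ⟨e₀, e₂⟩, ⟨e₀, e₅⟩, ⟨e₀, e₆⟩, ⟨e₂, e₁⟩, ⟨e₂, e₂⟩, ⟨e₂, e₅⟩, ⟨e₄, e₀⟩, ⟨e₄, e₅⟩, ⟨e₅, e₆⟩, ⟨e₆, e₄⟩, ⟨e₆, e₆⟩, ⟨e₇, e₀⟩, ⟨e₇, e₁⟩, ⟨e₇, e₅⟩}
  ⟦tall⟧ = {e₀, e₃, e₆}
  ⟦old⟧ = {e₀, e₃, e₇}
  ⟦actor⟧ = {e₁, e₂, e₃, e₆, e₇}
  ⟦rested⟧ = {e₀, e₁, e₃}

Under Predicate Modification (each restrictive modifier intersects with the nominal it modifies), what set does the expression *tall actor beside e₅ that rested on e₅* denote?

{ }

⟦beside e₅⟧ = {x : ⟨x, e₅⟩ ∈ ⟦beside⟧} = {e₀, e₂, e₄, e₇}
⟦that rested⟧ = ⟦rested⟧ = {e₀, e₁, e₃}
⟦on e₅⟧ = {x : ⟨x, e₅⟩ ∈ ⟦on⟧} = {e₁, e₄, e₆}
⟦actor⟧ = {e₁, e₂, e₃, e₆, e₇}
… ∩ ⟦beside e₅⟧ = {e₁, e₂, e₃, e₆, e₇} ∩ {e₀, e₂, e₄, e₇} = {e₂, e₇}
… ∩ ⟦that rested⟧ = {e₂, e₇} ∩ {e₀, e₁, e₃} = ∅
… ∩ ⟦on e₅⟧ = ∅ ∩ {e₁, e₄, e₆} = ∅
… ∩ ⟦tall⟧ = ∅ ∩ {e₀, e₃, e₆} = ∅
So ⟦tall actor beside e₅ that rested on e₅⟧ = { }.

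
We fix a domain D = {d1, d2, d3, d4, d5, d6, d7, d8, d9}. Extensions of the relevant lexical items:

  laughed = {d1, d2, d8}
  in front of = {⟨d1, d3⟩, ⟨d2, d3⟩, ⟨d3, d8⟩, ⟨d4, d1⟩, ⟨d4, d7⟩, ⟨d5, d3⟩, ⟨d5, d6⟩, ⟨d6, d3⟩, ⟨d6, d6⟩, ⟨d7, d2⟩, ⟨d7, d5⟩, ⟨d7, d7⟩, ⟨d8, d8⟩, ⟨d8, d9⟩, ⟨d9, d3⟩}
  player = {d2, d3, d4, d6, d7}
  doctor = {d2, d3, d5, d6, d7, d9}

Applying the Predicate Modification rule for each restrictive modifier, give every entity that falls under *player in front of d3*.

{d2, d6}

⟦in front of d3⟧ = {x : ⟨x, d3⟩ ∈ ⟦in front of⟧} = {d1, d2, d5, d6, d9}
⟦player⟧ = {d2, d3, d4, d6, d7}
… ∩ ⟦in front of d3⟧ = {d2, d3, d4, d6, d7} ∩ {d1, d2, d5, d6, d9} = {d2, d6}
So ⟦player in front of d3⟧ = {d2, d6}.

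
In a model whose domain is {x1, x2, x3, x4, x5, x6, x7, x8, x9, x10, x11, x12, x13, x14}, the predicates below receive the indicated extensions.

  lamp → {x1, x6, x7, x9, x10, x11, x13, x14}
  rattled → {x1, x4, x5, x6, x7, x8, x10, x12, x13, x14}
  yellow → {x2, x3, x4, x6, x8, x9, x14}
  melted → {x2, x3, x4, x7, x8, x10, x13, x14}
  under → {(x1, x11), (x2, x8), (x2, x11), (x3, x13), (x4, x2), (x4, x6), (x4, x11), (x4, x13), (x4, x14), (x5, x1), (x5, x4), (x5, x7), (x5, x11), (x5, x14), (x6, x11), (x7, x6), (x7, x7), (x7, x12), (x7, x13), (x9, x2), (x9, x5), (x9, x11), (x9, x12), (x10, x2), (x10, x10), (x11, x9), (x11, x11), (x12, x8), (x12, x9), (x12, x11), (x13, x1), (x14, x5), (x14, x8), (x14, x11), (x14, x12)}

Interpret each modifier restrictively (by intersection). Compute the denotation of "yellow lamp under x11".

⟦under x11⟧ = {x : ⟨x, x11⟩ ∈ ⟦under⟧} = {x1, x2, x4, x5, x6, x9, x11, x12, x14}
⟦lamp⟧ = {x1, x6, x7, x9, x10, x11, x13, x14}
… ∩ ⟦under x11⟧ = {x1, x6, x7, x9, x10, x11, x13, x14} ∩ {x1, x2, x4, x5, x6, x9, x11, x12, x14} = {x1, x6, x9, x11, x14}
… ∩ ⟦yellow⟧ = {x1, x6, x9, x11, x14} ∩ {x2, x3, x4, x6, x8, x9, x14} = {x6, x9, x14}
So ⟦yellow lamp under x11⟧ = {x6, x9, x14}.

{x6, x9, x14}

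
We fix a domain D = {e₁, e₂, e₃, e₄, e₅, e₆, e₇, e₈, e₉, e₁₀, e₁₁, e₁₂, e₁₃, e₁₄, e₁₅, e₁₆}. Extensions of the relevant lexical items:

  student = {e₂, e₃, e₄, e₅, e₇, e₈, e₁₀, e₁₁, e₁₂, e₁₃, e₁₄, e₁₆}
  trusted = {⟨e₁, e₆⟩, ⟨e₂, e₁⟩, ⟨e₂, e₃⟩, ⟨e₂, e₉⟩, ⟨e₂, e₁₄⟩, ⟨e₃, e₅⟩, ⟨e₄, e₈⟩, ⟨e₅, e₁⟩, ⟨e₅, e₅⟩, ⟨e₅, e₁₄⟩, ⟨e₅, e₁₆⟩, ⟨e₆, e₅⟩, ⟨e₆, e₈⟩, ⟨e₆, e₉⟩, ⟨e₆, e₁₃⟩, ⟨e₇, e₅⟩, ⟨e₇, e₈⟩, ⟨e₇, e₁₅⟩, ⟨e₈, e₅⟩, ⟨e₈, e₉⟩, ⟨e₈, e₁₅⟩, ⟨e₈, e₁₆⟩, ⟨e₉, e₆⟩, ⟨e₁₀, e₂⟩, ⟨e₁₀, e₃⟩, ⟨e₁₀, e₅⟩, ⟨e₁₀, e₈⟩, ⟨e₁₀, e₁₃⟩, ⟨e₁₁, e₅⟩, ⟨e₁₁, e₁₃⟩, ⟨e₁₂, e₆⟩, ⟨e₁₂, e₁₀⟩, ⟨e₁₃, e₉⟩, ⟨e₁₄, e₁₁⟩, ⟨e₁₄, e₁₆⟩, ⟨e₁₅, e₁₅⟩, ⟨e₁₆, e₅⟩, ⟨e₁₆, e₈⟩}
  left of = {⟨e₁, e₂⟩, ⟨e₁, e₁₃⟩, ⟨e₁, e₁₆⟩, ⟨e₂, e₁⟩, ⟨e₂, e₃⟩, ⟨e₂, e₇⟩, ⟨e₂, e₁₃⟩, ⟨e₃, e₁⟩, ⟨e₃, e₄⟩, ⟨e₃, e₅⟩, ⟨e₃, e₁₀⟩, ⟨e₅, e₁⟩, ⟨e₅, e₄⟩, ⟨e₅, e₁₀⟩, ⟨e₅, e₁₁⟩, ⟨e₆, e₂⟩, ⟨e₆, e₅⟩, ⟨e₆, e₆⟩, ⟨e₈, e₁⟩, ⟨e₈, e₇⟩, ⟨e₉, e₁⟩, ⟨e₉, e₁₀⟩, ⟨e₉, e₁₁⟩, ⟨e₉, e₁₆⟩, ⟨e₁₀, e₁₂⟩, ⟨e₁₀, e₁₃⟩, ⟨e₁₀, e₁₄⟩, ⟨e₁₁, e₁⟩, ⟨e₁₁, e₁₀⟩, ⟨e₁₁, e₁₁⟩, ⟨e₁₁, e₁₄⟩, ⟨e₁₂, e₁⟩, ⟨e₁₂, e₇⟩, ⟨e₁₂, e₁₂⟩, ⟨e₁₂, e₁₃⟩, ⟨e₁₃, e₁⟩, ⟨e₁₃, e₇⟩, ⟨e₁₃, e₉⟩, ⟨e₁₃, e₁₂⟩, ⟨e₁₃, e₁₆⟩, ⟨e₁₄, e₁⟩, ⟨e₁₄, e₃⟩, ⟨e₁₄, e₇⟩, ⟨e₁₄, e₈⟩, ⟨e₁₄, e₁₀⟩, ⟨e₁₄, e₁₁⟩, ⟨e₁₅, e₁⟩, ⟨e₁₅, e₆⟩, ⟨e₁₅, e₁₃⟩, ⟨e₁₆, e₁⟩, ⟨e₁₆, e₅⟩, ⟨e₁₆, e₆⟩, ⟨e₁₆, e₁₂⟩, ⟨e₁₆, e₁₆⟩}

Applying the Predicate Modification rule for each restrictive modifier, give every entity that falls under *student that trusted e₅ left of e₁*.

⟦that trusted e₅⟧ = {x : ⟨x, e₅⟩ ∈ ⟦trusted⟧} = {e₃, e₅, e₆, e₇, e₈, e₁₀, e₁₁, e₁₆}
⟦left of e₁⟧ = {x : ⟨x, e₁⟩ ∈ ⟦left of⟧} = {e₂, e₃, e₅, e₈, e₉, e₁₁, e₁₂, e₁₃, e₁₄, e₁₅, e₁₆}
⟦student⟧ = {e₂, e₃, e₄, e₅, e₇, e₈, e₁₀, e₁₁, e₁₂, e₁₃, e₁₄, e₁₆}
… ∩ ⟦that trusted e₅⟧ = {e₂, e₃, e₄, e₅, e₇, e₈, e₁₀, e₁₁, e₁₂, e₁₃, e₁₄, e₁₆} ∩ {e₃, e₅, e₆, e₇, e₈, e₁₀, e₁₁, e₁₆} = {e₃, e₅, e₇, e₈, e₁₀, e₁₁, e₁₆}
… ∩ ⟦left of e₁⟧ = {e₃, e₅, e₇, e₈, e₁₀, e₁₁, e₁₆} ∩ {e₂, e₃, e₅, e₈, e₉, e₁₁, e₁₂, e₁₃, e₁₄, e₁₅, e₁₆} = {e₃, e₅, e₈, e₁₁, e₁₆}
So ⟦student that trusted e₅ left of e₁⟧ = {e₃, e₅, e₈, e₁₁, e₁₆}.

{e₃, e₅, e₈, e₁₁, e₁₆}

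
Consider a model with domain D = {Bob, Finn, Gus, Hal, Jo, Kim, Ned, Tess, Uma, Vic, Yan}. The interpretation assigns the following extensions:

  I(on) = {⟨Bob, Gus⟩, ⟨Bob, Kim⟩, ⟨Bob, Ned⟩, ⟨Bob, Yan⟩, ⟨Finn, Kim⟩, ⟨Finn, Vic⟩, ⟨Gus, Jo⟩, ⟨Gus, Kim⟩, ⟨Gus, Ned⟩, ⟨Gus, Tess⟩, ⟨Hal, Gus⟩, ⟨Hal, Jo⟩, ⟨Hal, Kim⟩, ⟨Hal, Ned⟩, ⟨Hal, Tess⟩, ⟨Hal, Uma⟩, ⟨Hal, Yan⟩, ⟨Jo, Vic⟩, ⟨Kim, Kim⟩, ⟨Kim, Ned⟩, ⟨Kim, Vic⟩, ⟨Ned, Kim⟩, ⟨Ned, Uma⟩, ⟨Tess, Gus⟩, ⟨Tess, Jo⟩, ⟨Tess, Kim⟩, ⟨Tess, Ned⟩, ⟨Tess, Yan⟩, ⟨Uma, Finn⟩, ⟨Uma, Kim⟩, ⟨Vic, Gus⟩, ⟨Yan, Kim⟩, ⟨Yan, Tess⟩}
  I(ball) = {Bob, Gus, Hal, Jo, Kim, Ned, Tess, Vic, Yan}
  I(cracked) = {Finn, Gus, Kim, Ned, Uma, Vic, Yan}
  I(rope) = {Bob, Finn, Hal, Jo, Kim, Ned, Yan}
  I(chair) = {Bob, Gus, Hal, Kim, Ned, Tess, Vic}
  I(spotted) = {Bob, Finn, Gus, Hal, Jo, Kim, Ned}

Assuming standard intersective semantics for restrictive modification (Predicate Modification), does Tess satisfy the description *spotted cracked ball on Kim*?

no

⟦on Kim⟧ = {x : ⟨x, Kim⟩ ∈ ⟦on⟧} = {Bob, Finn, Gus, Hal, Kim, Ned, Tess, Uma, Yan}
⟦ball⟧ = {Bob, Gus, Hal, Jo, Kim, Ned, Tess, Vic, Yan}
… ∩ ⟦on Kim⟧ = {Bob, Gus, Hal, Jo, Kim, Ned, Tess, Vic, Yan} ∩ {Bob, Finn, Gus, Hal, Kim, Ned, Tess, Uma, Yan} = {Bob, Gus, Hal, Kim, Ned, Tess, Yan}
… ∩ ⟦spotted⟧ = {Bob, Gus, Hal, Kim, Ned, Tess, Yan} ∩ {Bob, Finn, Gus, Hal, Jo, Kim, Ned} = {Bob, Gus, Hal, Kim, Ned}
… ∩ ⟦cracked⟧ = {Bob, Gus, Hal, Kim, Ned} ∩ {Finn, Gus, Kim, Ned, Uma, Vic, Yan} = {Gus, Kim, Ned}
⟦spotted cracked ball on Kim⟧ = {Gus, Kim, Ned}; Tess ∉ this set.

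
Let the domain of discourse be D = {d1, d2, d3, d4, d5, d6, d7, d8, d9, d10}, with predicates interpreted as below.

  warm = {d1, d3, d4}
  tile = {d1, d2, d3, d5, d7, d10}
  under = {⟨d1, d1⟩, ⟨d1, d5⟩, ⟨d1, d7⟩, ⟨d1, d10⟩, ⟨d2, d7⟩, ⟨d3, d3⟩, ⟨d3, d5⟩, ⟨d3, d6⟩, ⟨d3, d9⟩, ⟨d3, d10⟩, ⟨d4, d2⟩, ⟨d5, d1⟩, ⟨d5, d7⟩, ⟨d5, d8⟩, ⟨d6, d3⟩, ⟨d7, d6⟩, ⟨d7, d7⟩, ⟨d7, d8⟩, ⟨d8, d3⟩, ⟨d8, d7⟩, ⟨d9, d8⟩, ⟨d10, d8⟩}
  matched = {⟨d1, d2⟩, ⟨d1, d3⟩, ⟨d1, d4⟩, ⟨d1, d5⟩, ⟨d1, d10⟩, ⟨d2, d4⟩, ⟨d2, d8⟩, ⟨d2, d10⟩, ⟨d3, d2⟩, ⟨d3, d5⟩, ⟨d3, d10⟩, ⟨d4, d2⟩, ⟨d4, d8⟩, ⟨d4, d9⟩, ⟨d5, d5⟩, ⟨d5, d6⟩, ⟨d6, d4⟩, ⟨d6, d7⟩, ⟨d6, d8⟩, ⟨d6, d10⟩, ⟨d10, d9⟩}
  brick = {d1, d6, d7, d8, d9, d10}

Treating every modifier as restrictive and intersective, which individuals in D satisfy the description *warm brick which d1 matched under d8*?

{}

⟦which d1 matched⟧ = {x : ⟨d1, x⟩ ∈ ⟦matched⟧} = {d2, d3, d4, d5, d10}
⟦under d8⟧ = {x : ⟨x, d8⟩ ∈ ⟦under⟧} = {d5, d7, d9, d10}
⟦brick⟧ = {d1, d6, d7, d8, d9, d10}
… ∩ ⟦which d1 matched⟧ = {d1, d6, d7, d8, d9, d10} ∩ {d2, d3, d4, d5, d10} = {d10}
… ∩ ⟦under d8⟧ = {d10} ∩ {d5, d7, d9, d10} = {d10}
… ∩ ⟦warm⟧ = {d10} ∩ {d1, d3, d4} = ∅
So ⟦warm brick which d1 matched under d8⟧ = {}.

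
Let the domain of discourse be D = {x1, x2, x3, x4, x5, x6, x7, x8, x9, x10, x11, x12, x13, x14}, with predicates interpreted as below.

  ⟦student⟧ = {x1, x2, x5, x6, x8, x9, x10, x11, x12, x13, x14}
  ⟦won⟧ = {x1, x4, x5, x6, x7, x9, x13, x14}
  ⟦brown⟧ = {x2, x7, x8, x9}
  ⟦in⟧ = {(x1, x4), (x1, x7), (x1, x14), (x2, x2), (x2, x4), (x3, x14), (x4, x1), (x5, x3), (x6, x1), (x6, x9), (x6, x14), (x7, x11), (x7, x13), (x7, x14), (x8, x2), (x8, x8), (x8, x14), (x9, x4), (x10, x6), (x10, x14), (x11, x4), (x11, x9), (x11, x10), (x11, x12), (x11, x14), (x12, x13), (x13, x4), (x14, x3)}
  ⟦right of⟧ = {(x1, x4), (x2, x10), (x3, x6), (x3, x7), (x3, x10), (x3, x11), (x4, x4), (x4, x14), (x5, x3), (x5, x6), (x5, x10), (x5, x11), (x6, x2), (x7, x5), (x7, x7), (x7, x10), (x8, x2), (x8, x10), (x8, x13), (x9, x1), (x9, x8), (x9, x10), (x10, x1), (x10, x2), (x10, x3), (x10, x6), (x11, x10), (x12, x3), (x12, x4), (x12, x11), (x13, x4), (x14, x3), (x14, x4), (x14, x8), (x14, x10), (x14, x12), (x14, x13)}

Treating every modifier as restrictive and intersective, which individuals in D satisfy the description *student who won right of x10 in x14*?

⟦who won⟧ = ⟦won⟧ = {x1, x4, x5, x6, x7, x9, x13, x14}
⟦right of x10⟧ = {x : ⟨x, x10⟩ ∈ ⟦right of⟧} = {x2, x3, x5, x7, x8, x9, x11, x14}
⟦in x14⟧ = {x : ⟨x, x14⟩ ∈ ⟦in⟧} = {x1, x3, x6, x7, x8, x10, x11}
⟦student⟧ = {x1, x2, x5, x6, x8, x9, x10, x11, x12, x13, x14}
… ∩ ⟦who won⟧ = {x1, x2, x5, x6, x8, x9, x10, x11, x12, x13, x14} ∩ {x1, x4, x5, x6, x7, x9, x13, x14} = {x1, x5, x6, x9, x13, x14}
… ∩ ⟦right of x10⟧ = {x1, x5, x6, x9, x13, x14} ∩ {x2, x3, x5, x7, x8, x9, x11, x14} = {x5, x9, x14}
… ∩ ⟦in x14⟧ = {x5, x9, x14} ∩ {x1, x3, x6, x7, x8, x10, x11} = ∅
So ⟦student who won right of x10 in x14⟧ = { }.

{ }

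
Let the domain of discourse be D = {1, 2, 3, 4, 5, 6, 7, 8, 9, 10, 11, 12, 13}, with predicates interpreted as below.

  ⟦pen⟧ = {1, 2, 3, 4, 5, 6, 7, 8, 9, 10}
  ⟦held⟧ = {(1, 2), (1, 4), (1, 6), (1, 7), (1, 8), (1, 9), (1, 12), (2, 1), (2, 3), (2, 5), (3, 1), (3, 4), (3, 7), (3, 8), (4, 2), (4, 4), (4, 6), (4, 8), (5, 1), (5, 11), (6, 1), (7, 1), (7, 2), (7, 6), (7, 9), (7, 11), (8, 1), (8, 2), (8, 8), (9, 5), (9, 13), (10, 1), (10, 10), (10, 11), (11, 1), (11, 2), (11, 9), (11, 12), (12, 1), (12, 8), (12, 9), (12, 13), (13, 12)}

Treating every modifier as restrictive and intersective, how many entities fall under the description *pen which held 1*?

⟦which held 1⟧ = {x : ⟨x, 1⟩ ∈ ⟦held⟧} = {2, 3, 5, 6, 7, 8, 10, 11, 12}
⟦pen⟧ = {1, 2, 3, 4, 5, 6, 7, 8, 9, 10}
… ∩ ⟦which held 1⟧ = {1, 2, 3, 4, 5, 6, 7, 8, 9, 10} ∩ {2, 3, 5, 6, 7, 8, 10, 11, 12} = {2, 3, 5, 6, 7, 8, 10}
⟦pen which held 1⟧ = {2, 3, 5, 6, 7, 8, 10}, so the cardinality is 7.

7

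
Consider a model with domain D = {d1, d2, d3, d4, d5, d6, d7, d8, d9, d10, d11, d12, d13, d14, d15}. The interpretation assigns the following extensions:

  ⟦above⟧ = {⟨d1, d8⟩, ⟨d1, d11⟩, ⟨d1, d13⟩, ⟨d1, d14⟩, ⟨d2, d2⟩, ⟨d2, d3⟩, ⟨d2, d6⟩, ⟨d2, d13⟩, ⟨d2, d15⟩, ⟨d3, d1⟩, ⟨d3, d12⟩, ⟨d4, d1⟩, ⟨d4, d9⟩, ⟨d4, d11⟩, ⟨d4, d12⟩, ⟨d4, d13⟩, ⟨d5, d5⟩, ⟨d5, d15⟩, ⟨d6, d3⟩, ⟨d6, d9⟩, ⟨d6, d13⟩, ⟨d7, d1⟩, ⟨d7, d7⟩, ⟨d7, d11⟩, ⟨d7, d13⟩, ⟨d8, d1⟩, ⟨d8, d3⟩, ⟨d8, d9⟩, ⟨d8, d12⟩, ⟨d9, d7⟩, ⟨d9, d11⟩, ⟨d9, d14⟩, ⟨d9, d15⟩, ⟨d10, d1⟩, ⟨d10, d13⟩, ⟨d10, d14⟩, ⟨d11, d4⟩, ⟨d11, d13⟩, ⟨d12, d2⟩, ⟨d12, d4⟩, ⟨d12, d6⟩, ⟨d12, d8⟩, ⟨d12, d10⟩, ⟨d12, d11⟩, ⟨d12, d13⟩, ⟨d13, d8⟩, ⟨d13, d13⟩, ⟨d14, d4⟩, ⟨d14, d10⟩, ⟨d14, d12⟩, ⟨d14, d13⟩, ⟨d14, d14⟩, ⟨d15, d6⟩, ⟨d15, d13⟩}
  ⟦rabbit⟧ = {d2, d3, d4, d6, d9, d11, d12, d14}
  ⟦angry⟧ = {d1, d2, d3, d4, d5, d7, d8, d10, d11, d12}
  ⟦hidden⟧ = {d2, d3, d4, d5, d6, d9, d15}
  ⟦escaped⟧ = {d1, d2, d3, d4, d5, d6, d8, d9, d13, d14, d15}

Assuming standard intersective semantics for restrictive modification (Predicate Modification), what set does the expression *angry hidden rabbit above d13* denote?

{d2, d4}

⟦above d13⟧ = {x : ⟨x, d13⟩ ∈ ⟦above⟧} = {d1, d2, d4, d6, d7, d10, d11, d12, d13, d14, d15}
⟦rabbit⟧ = {d2, d3, d4, d6, d9, d11, d12, d14}
… ∩ ⟦above d13⟧ = {d2, d3, d4, d6, d9, d11, d12, d14} ∩ {d1, d2, d4, d6, d7, d10, d11, d12, d13, d14, d15} = {d2, d4, d6, d11, d12, d14}
… ∩ ⟦angry⟧ = {d2, d4, d6, d11, d12, d14} ∩ {d1, d2, d3, d4, d5, d7, d8, d10, d11, d12} = {d2, d4, d11, d12}
… ∩ ⟦hidden⟧ = {d2, d4, d11, d12} ∩ {d2, d3, d4, d5, d6, d9, d15} = {d2, d4}
So ⟦angry hidden rabbit above d13⟧ = {d2, d4}.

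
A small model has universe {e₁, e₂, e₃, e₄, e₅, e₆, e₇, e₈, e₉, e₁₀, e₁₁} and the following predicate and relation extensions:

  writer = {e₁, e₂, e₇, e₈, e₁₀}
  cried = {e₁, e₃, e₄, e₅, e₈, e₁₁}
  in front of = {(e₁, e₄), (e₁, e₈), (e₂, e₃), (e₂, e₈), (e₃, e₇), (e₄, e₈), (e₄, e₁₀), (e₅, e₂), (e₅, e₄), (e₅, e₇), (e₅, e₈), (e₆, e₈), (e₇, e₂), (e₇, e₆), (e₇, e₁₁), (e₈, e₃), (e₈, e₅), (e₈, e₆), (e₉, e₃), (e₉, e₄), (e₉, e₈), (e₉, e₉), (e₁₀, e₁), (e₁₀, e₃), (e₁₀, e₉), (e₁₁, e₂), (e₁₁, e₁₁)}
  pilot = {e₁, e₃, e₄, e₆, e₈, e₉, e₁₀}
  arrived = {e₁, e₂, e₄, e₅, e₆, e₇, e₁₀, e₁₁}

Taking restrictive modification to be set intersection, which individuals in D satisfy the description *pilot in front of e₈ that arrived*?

{e₁, e₄, e₆}

⟦in front of e₈⟧ = {x : ⟨x, e₈⟩ ∈ ⟦in front of⟧} = {e₁, e₂, e₄, e₅, e₆, e₉}
⟦that arrived⟧ = ⟦arrived⟧ = {e₁, e₂, e₄, e₅, e₆, e₇, e₁₀, e₁₁}
⟦pilot⟧ = {e₁, e₃, e₄, e₆, e₈, e₉, e₁₀}
… ∩ ⟦in front of e₈⟧ = {e₁, e₃, e₄, e₆, e₈, e₉, e₁₀} ∩ {e₁, e₂, e₄, e₅, e₆, e₉} = {e₁, e₄, e₆, e₉}
… ∩ ⟦that arrived⟧ = {e₁, e₄, e₆, e₉} ∩ {e₁, e₂, e₄, e₅, e₆, e₇, e₁₀, e₁₁} = {e₁, e₄, e₆}
So ⟦pilot in front of e₈ that arrived⟧ = {e₁, e₄, e₆}.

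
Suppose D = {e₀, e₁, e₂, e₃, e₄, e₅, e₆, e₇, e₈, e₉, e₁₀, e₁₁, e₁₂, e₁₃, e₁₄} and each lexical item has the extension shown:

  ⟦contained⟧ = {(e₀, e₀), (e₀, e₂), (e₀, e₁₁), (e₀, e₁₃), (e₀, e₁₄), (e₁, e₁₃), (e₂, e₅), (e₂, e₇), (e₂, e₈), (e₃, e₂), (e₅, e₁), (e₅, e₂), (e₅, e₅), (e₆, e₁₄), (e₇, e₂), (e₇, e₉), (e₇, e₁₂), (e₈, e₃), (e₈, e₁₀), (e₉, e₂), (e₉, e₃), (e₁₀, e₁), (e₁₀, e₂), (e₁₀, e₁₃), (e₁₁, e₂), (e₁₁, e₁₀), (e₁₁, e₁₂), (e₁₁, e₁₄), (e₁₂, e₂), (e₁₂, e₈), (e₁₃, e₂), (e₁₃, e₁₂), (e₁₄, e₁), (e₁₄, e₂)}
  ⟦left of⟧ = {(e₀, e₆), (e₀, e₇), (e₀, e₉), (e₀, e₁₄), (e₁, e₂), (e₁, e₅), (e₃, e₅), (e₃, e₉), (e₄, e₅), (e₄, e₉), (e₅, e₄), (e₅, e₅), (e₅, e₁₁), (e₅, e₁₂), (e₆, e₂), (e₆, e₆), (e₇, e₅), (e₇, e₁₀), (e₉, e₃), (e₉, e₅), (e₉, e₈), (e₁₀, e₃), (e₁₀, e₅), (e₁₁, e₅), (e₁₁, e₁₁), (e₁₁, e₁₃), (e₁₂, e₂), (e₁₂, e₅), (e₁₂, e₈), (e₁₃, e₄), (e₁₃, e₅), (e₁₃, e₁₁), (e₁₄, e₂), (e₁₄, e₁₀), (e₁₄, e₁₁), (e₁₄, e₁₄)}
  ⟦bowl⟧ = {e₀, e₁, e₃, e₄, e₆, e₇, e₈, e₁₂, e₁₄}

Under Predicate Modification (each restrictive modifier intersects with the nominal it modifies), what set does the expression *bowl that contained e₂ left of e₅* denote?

{e₃, e₇, e₁₂}

⟦that contained e₂⟧ = {x : ⟨x, e₂⟩ ∈ ⟦contained⟧} = {e₀, e₃, e₅, e₇, e₉, e₁₀, e₁₁, e₁₂, e₁₃, e₁₄}
⟦left of e₅⟧ = {x : ⟨x, e₅⟩ ∈ ⟦left of⟧} = {e₁, e₃, e₄, e₅, e₇, e₉, e₁₀, e₁₁, e₁₂, e₁₃}
⟦bowl⟧ = {e₀, e₁, e₃, e₄, e₆, e₇, e₈, e₁₂, e₁₄}
… ∩ ⟦that contained e₂⟧ = {e₀, e₁, e₃, e₄, e₆, e₇, e₈, e₁₂, e₁₄} ∩ {e₀, e₃, e₅, e₇, e₉, e₁₀, e₁₁, e₁₂, e₁₃, e₁₄} = {e₀, e₃, e₇, e₁₂, e₁₄}
… ∩ ⟦left of e₅⟧ = {e₀, e₃, e₇, e₁₂, e₁₄} ∩ {e₁, e₃, e₄, e₅, e₇, e₉, e₁₀, e₁₁, e₁₂, e₁₃} = {e₃, e₇, e₁₂}
So ⟦bowl that contained e₂ left of e₅⟧ = {e₃, e₇, e₁₂}.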